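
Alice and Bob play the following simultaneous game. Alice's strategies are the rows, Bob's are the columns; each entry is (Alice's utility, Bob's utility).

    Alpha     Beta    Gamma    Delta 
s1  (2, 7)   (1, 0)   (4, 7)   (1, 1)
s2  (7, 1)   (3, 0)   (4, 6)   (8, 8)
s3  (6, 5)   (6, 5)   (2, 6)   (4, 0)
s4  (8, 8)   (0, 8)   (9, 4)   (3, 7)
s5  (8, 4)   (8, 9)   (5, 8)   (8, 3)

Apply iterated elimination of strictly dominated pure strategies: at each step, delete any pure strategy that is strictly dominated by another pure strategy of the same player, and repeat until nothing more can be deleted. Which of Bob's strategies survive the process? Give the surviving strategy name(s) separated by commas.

Alice's strategy s1 is strictly dominated by s5 (Alpha: 8>2, Beta: 8>1, Gamma: 5>4, Delta: 8>1) and is removed.
For Alice, s5 strictly dominates s3 on the remaining columns (Alpha: 8>6, Beta: 8>6, Gamma: 5>2, Delta: 8>4); eliminate s3.
Among the remaining strategies, none is strictly dominated by another pure strategy of the same player, so the elimination stops.
Surviving strategies — Alice: {s2, s4, s5}; Bob: {Alpha, Beta, Gamma, Delta}.

Alpha, Beta, Gamma, Delta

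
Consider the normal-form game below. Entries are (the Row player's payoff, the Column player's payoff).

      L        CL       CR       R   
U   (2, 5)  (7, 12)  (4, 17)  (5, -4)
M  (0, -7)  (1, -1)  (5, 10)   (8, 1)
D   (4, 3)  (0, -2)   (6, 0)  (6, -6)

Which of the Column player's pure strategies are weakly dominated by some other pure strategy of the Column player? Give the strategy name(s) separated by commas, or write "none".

CL, R

L: no other strategy beats it everywhere (CL at D (3>-2); CR at D (3>0); R at U (5>-4)).
CR weakly dominates CL — U: 17>12, M: 10>-1, D: 0>-2.
Nothing dominates CR: L at U (17>5); CL at U (17>12); R at U (17>-4).
CR weakly dominates R — U: 17>-4, M: 10>1, D: 0>-6.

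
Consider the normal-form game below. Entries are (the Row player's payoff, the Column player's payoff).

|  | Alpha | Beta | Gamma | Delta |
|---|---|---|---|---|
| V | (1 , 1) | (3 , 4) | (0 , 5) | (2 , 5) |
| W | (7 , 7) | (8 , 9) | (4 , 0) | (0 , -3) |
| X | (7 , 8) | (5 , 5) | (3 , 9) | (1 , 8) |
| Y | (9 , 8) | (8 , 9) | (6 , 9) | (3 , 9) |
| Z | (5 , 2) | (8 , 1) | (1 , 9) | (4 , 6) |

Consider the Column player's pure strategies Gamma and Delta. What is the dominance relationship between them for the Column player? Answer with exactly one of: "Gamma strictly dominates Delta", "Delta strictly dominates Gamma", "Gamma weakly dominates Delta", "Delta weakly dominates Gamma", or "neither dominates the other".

Gamma weakly dominates Delta

Gamma's payoffs vs Delta's, by the Row player's action — V: 5=5, W: 0>-3, X: 9>8, Y: 9=9, Z: 9>6.
Gamma is at least as good everywhere and strictly better somewhere (tied only at V, Y), so Gamma weakly but not strictly dominates Delta.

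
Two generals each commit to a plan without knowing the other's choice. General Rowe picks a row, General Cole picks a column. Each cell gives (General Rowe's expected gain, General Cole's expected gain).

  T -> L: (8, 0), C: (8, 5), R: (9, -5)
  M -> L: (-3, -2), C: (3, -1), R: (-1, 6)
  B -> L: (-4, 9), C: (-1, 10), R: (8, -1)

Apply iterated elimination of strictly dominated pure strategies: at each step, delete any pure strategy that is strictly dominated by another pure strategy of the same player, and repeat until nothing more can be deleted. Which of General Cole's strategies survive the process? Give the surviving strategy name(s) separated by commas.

C

Row M is eliminated: T beats it against every remaining column (L: 8>-3, C: 8>3, R: 9>-1).
General Rowe's strategy B is strictly dominated by T (L: 8>-4, C: 8>-1, R: 9>8) and is removed.
Column L is eliminated: C beats it against every remaining row (T: 5>0).
For General Cole, C strictly dominates R on the remaining rows (T: 5>-5); eliminate R.
Among the remaining strategies, none is strictly dominated by another pure strategy of the same player, so the elimination stops.
Surviving strategies — General Rowe: {T}; General Cole: {C}.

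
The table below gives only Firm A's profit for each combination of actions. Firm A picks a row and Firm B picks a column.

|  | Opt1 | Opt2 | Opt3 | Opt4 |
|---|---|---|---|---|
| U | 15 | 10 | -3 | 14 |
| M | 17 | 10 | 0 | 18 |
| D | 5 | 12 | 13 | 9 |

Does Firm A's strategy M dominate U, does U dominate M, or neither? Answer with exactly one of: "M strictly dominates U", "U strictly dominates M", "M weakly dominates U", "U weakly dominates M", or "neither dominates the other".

M weakly dominates U

Compare M to U across each choice by Firm B: Opt1: 17>15, Opt2: 10=10, Opt3: 0>-3, Opt4: 18>14.
M is at least as good everywhere and strictly better somewhere (tied only at Opt2), so M weakly but not strictly dominates U.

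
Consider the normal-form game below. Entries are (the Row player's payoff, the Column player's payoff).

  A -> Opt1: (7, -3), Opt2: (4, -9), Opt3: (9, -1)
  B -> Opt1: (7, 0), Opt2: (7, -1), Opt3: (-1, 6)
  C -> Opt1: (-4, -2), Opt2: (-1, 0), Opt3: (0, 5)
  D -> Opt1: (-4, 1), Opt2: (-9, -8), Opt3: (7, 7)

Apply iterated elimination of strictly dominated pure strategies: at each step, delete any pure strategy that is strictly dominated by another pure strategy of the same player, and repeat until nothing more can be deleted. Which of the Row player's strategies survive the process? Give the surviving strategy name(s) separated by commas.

A

For the Row player, A strictly dominates C on the remaining columns (Opt1: 7>-4, Opt2: 4>-1, Opt3: 9>0); eliminate C.
Row D is eliminated: A beats it against every remaining column (Opt1: 7>-4, Opt2: 4>-9, Opt3: 9>7).
For the Column player, Opt3 strictly dominates Opt1 on the remaining rows (A: -1>-3, B: 6>0); eliminate Opt1.
The Column player's strategy Opt2 is strictly dominated by Opt3 (A: -1>-9, B: 6>-1) and is removed.
The Row player's strategy B is strictly dominated by A (Opt3: 9>-1) and is removed.
Among the remaining strategies, none is strictly dominated by another pure strategy of the same player, so the elimination stops.
Surviving strategies — the Row player: {A}; the Column player: {Opt3}.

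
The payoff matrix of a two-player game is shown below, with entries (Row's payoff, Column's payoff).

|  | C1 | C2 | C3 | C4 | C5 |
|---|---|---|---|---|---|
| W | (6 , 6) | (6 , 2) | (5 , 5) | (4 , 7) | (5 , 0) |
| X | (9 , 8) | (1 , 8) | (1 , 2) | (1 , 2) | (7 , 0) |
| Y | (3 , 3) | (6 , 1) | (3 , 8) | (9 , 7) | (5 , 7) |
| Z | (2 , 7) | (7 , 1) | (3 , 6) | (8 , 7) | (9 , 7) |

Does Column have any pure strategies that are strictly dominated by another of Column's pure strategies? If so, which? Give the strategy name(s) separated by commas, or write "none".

Nothing dominates C1: C2 at W (6>2); C3 at W (6>5); C4 at X (8>2); C5 at W (6>0).
C2: no other strategy beats it everywhere (C1 at X (8=8); C3 at X (8>2); C4 at X (8>2); C5 at W (2>0)).
Nothing dominates C3: C1 at Y (8>3); C2 at W (5>2); C4 at X (2=2); C5 at W (5>0).
C4: no other strategy beats it everywhere (C1 at W (7>6); C2 at W (7>2); C3 at W (7>5); C5 at W (7>0)).
Nothing dominates C5: C1 at Y (7>3); C2 at Y (7>1); C3 at Z (7>6); C4 at Y (7=7).

none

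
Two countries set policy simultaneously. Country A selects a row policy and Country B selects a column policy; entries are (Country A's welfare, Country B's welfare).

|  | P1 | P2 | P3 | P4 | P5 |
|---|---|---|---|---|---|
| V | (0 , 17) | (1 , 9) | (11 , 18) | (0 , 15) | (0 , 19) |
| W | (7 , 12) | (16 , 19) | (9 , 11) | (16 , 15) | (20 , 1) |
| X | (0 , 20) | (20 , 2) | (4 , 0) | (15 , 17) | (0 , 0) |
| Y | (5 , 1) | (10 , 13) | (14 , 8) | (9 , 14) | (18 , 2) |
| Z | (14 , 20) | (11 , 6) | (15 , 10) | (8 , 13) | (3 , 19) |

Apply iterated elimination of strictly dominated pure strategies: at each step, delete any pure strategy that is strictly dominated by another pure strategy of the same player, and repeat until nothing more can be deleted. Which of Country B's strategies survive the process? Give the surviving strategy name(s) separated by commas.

For Country A, Y strictly dominates V on the remaining columns (P1: 5>0, P2: 10>1, P3: 14>11, P4: 9>0, P5: 18>0); eliminate V.
For Country B, P4 strictly dominates P3 on the remaining rows (W: 15>11, X: 17>0, Y: 14>8, Z: 13>10); eliminate P3.
Country A's strategy Y is strictly dominated by W (P1: 7>5, P2: 16>10, P4: 16>9, P5: 20>18) and is removed.
Column P5 is eliminated: P1 beats it against every remaining row (W: 12>1, X: 20>0, Z: 20>19).
Among the remaining strategies, none is strictly dominated by another pure strategy of the same player, so the elimination stops.
Surviving strategies — Country A: {W, X, Z}; Country B: {P1, P2, P4}.

P1, P2, P4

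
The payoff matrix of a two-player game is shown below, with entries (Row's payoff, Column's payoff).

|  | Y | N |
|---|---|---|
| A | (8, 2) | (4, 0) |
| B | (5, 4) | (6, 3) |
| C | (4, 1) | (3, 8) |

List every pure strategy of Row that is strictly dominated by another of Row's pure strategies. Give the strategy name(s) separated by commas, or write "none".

Nothing dominates A: B at Y (8>5); C at Y (8>4).
B: no other strategy beats it everywhere (A at N (6>4); C at Y (5>4)).
C is strictly dominated by A (Y: 8>4, N: 4>3).

C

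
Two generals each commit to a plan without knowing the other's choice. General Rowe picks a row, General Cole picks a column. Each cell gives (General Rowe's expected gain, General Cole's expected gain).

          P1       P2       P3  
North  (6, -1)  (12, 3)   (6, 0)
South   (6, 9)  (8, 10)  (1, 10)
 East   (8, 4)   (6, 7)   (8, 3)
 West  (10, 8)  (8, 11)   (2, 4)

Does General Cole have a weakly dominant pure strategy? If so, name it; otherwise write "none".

P2 vs P1: North: 3>-1, South: 10>9, East: 7>4, West: 11>8.
P2 vs P3: North: 3>0, South: 10=10, East: 7>3, West: 11>4.
P2 is at least as good as every other strategy against every opponent action, so it is weakly dominant.

P2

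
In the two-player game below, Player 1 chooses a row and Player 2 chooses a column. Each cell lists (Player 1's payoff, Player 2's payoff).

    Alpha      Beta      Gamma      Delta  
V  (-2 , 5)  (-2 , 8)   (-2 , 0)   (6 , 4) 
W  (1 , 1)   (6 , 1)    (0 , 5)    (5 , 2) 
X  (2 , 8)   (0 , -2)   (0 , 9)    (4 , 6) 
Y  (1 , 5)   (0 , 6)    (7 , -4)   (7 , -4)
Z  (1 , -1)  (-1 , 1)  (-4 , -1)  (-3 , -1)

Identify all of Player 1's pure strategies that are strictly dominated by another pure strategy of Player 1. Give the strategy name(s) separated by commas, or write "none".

V, Z

Y strictly dominates V — Alpha: 1>-2, Beta: 0>-2, Gamma: 7>-2, Delta: 7>6.
W is not dominated — it holds its own against V at Alpha (1>-2); X at Beta (6>0); Y at Alpha (1=1); Z at Alpha (1=1).
X: no other strategy beats it everywhere (V at Alpha (2>-2); W at Alpha (2>1); Y at Alpha (2>1); Z at Alpha (2>1)).
Y is not dominated — it holds its own against V at Alpha (1>-2); W at Alpha (1=1); X at Beta (0=0); Z at Alpha (1=1).
Z is strictly dominated by X (Alpha: 2>1, Beta: 0>-1, Gamma: 0>-4, Delta: 4>-3).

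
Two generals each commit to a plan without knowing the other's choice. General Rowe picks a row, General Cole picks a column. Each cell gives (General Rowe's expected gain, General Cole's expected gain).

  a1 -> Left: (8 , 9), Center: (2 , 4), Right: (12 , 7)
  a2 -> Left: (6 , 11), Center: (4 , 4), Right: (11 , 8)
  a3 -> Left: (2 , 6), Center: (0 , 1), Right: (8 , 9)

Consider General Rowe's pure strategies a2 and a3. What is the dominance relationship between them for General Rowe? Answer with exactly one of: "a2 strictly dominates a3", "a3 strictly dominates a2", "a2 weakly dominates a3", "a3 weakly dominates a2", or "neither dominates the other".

a2 strictly dominates a3

a2's payoffs vs a3's, by General Cole's action — Left: 6>2, Center: 4>0, Right: 11>8.
Every comparison favours a2, so a2 strictly dominates a3.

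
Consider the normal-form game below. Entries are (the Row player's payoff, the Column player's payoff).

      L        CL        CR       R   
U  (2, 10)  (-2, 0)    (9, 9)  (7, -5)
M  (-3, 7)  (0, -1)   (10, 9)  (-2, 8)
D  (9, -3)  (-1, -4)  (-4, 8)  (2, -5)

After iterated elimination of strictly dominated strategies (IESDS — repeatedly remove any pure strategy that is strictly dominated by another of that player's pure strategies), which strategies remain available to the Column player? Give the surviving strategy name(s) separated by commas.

L, CR

Column CL is eliminated: L beats it against every remaining row (U: 10>0, M: 7>-1, D: -3>-4).
Column R is eliminated: CR beats it against every remaining row (U: 9>-5, M: 9>8, D: 8>-5).
Among the remaining strategies, none is strictly dominated by another pure strategy of the same player, so the elimination stops.
Surviving strategies — the Row player: {U, M, D}; the Column player: {L, CR}.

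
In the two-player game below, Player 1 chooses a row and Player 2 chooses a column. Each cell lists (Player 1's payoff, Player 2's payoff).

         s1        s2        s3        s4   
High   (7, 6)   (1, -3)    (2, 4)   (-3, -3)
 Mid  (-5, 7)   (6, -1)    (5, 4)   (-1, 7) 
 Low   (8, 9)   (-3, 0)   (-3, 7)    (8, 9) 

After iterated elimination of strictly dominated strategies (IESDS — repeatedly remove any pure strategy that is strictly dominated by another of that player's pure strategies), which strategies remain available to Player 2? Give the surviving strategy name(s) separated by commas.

For Player 2, s1 strictly dominates s2 on the remaining rows (High: 6>-3, Mid: 7>-1, Low: 9>0); eliminate s2.
Column s3 is eliminated: s1 beats it against every remaining row (High: 6>4, Mid: 7>4, Low: 9>7).
Row High is eliminated: Low beats it against every remaining column (s1: 8>7, s4: 8>-3).
Player 1's strategy Mid is strictly dominated by Low (s1: 8>-5, s4: 8>-1) and is removed.
Among the remaining strategies, none is strictly dominated by another pure strategy of the same player, so the elimination stops.
Surviving strategies — Player 1: {Low}; Player 2: {s1, s4}.

s1, s4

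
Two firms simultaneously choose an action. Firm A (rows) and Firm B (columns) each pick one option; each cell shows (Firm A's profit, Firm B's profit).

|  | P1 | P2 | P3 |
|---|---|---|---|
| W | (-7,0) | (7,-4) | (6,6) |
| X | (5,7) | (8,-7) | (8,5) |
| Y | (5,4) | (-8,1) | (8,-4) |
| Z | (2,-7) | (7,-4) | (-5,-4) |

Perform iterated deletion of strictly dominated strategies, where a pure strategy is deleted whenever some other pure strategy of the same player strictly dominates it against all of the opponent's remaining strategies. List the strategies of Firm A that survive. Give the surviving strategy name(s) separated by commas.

Firm A's strategy W is strictly dominated by X (P1: 5>-7, P2: 8>7, P3: 8>6) and is removed.
Row Z is eliminated: X beats it against every remaining column (P1: 5>2, P2: 8>7, P3: 8>-5).
Column P2 is eliminated: P1 beats it against every remaining row (X: 7>-7, Y: 4>1).
Firm B's strategy P3 is strictly dominated by P1 (X: 7>5, Y: 4>-4) and is removed.
Among the remaining strategies, none is strictly dominated by another pure strategy of the same player, so the elimination stops.
Surviving strategies — Firm A: {X, Y}; Firm B: {P1}.

X, Y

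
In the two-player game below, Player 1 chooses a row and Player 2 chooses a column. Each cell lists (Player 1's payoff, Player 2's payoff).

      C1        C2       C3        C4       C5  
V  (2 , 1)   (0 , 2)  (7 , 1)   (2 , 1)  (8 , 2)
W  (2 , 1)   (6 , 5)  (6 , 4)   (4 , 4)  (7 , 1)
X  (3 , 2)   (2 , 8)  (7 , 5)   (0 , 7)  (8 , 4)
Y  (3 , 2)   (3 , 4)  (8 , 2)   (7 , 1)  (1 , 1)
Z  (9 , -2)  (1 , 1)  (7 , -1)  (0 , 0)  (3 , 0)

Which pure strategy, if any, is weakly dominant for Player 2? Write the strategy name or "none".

C2 vs C1: V: 2>1, W: 5>1, X: 8>2, Y: 4>2, Z: 1>-2.
C2 vs C3: V: 2>1, W: 5>4, X: 8>5, Y: 4>2, Z: 1>-1.
C2 vs C4: V: 2>1, W: 5>4, X: 8>7, Y: 4>1, Z: 1>0.
C2 vs C5: V: 2=2, W: 5>1, X: 8>4, Y: 4>1, Z: 1>0.
C2 is at least as good as every other strategy against every opponent action, so it is weakly dominant.

C2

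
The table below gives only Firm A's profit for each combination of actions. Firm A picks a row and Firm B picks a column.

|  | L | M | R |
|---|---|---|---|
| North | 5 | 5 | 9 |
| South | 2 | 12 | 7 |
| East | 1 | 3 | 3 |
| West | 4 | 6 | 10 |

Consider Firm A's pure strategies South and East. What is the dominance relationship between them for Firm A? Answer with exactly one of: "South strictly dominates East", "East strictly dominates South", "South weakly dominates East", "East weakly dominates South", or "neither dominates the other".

South strictly dominates East

South's payoffs vs East's, by Firm B's action — L: 2>1, M: 12>3, R: 7>3.
South gives a strictly higher payoff against every action of Firm B, so South strictly dominates East.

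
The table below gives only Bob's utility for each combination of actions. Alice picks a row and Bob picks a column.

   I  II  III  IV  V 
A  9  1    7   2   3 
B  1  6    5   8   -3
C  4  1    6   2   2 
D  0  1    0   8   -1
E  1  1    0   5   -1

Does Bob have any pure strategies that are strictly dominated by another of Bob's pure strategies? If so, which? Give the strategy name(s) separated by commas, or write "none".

Nothing dominates I: II at A (9>1); III at A (9>7); IV at A (9>2); V at A (9>3).
II: dominated, since IV does at least as well everywhere (A: 2>1, B: 8>6, C: 2>1, D: 8>1, E: 5>1).
Nothing dominates III: I at B (5>1); II at A (7>1); IV at A (7>2); V at A (7>3).
IV: no other strategy beats it everywhere (I at B (8>1); II at A (2>1); III at B (8>5); V at B (8>-3)).
V: dominated, since I does at least as well everywhere (A: 9>3, B: 1>-3, C: 4>2, D: 0>-1, E: 1>-1).

II, V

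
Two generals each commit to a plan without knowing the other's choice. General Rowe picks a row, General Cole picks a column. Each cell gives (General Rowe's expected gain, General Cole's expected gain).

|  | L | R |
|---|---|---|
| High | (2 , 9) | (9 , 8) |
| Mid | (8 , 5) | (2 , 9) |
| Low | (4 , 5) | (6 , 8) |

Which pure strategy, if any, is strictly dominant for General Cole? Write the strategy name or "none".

none

L fails to dominate R at Mid (5<9).
R fails to dominate L at High (8<9).
No single strategy dominates all the others.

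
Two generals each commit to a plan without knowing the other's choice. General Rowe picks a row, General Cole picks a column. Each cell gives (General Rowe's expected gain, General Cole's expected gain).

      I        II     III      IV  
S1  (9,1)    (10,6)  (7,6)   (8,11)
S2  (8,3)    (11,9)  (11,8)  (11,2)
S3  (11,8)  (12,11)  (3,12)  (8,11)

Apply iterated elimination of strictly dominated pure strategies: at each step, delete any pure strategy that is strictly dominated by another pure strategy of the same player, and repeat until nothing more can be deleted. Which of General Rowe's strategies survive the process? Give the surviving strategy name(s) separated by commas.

General Cole's strategy I is strictly dominated by II (S1: 6>1, S2: 9>3, S3: 11>8) and is removed.
For General Rowe, S2 strictly dominates S1 on the remaining columns (II: 11>10, III: 11>7, IV: 11>8); eliminate S1.
General Cole's strategy IV is strictly dominated by III (S2: 8>2, S3: 12>11) and is removed.
Among the remaining strategies, none is strictly dominated by another pure strategy of the same player, so the elimination stops.
Surviving strategies — General Rowe: {S2, S3}; General Cole: {II, III}.

S2, S3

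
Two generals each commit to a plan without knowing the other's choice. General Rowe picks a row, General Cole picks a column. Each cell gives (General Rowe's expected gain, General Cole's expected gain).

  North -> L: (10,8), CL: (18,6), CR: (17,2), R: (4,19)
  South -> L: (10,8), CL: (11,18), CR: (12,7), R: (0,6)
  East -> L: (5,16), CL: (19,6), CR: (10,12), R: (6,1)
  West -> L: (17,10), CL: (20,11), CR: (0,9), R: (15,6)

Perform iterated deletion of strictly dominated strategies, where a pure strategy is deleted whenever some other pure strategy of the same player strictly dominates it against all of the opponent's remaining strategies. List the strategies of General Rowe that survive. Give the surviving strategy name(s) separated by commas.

West

For General Cole, L strictly dominates CR on the remaining rows (North: 8>2, South: 8>7, East: 16>12, West: 10>9); eliminate CR.
General Rowe's strategy North is strictly dominated by West (L: 17>10, CL: 20>18, R: 15>4) and is removed.
For General Rowe, West strictly dominates South on the remaining columns (L: 17>10, CL: 20>11, R: 15>0); eliminate South.
General Rowe's strategy East is strictly dominated by West (L: 17>5, CL: 20>19, R: 15>6) and is removed.
Column L is eliminated: CL beats it against every remaining row (West: 11>10).
For General Cole, CL strictly dominates R on the remaining rows (West: 11>6); eliminate R.
Among the remaining strategies, none is strictly dominated by another pure strategy of the same player, so the elimination stops.
Surviving strategies — General Rowe: {West}; General Cole: {CL}.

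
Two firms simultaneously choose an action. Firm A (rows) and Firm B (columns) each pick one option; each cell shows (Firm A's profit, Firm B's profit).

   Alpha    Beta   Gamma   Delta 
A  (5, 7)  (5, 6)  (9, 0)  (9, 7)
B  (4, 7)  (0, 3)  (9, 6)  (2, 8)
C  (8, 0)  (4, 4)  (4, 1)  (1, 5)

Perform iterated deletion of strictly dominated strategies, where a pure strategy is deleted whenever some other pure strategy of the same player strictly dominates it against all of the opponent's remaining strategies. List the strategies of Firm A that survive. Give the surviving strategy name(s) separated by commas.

A, C

Firm B's strategy Beta is strictly dominated by Delta (A: 7>6, B: 8>3, C: 5>4) and is removed.
For Firm B, Delta strictly dominates Gamma on the remaining rows (A: 7>0, B: 8>6, C: 5>1); eliminate Gamma.
Row B is eliminated: A beats it against every remaining column (Alpha: 5>4, Delta: 9>2).
Among the remaining strategies, none is strictly dominated by another pure strategy of the same player, so the elimination stops.
Surviving strategies — Firm A: {A, C}; Firm B: {Alpha, Delta}.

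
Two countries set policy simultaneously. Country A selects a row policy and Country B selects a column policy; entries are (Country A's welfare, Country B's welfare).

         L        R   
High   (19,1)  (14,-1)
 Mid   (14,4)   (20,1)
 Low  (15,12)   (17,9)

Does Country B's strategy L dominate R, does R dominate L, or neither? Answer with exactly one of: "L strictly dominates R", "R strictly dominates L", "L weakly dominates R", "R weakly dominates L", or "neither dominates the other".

L strictly dominates R

Compare L to R across every action of Country A: High: 1>-1, Mid: 4>1, Low: 12>9.
L gives a strictly higher payoff against every action of Country A, so L strictly dominates R.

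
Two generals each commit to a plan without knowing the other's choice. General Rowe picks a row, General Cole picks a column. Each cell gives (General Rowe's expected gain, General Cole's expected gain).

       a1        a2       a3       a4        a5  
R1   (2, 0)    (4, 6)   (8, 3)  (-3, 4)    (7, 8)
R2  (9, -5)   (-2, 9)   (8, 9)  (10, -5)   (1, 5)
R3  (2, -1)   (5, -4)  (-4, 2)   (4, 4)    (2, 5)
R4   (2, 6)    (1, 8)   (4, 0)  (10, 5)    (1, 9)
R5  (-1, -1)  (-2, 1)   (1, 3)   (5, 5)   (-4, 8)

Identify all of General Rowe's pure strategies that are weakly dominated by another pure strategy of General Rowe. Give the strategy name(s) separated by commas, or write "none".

Nothing dominates R1: R2 at a2 (4>-2); R3 at a3 (8>-4); R4 at a2 (4>1); R5 at a1 (2>-1).
R2 is not dominated — it holds its own against R1 at a1 (9>2); R3 at a1 (9>2); R4 at a1 (9>2); R5 at a1 (9>-1).
R3: no other strategy beats it everywhere (R1 at a2 (5>4); R2 at a2 (5>-2); R4 at a2 (5>1); R5 at a1 (2>-1)).
R4: no other strategy beats it everywhere (R1 at a4 (10>-3); R2 at a2 (1>-2); R3 at a3 (4>-4); R5 at a1 (2>-1)).
R2 weakly dominates R5 — a1: 9>-1, a2: -2=-2, a3: 8>1, a4: 10>5, a5: 1>-4.

R5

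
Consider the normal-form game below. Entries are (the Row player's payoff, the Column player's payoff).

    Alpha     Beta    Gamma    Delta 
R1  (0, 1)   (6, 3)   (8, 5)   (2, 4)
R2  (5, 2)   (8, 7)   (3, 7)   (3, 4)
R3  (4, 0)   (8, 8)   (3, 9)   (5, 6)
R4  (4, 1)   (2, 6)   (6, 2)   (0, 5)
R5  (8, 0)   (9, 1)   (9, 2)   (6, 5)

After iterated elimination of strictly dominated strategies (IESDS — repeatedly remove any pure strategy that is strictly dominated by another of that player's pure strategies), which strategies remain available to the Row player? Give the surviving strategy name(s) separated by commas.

For the Row player, R5 strictly dominates R1 on the remaining columns (Alpha: 8>0, Beta: 9>6, Gamma: 9>8, Delta: 6>2); eliminate R1.
For the Row player, R5 strictly dominates R2 on the remaining columns (Alpha: 8>5, Beta: 9>8, Gamma: 9>3, Delta: 6>3); eliminate R2.
The Row player's strategy R3 is strictly dominated by R5 (Alpha: 8>4, Beta: 9>8, Gamma: 9>3, Delta: 6>5) and is removed.
The Row player's strategy R4 is strictly dominated by R5 (Alpha: 8>4, Beta: 9>2, Gamma: 9>6, Delta: 6>0) and is removed.
The Column player's strategy Alpha is strictly dominated by Beta (R5: 1>0) and is removed.
Column Beta is eliminated: Gamma beats it against every remaining row (R5: 2>1).
For the Column player, Delta strictly dominates Gamma on the remaining rows (R5: 5>2); eliminate Gamma.
Among the remaining strategies, none is strictly dominated by another pure strategy of the same player, so the elimination stops.
Surviving strategies — the Row player: {R5}; the Column player: {Delta}.

R5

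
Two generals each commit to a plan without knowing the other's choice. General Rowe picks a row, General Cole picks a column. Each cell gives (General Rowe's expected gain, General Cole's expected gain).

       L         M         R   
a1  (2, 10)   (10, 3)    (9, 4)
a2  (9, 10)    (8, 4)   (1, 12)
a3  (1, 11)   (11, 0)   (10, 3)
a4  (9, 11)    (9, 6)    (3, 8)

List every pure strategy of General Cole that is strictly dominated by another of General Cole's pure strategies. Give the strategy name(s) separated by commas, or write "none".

L is not dominated — it holds its own against M at a1 (10>3); R at a1 (10>4).
L strictly dominates M — a1: 10>3, a2: 10>4, a3: 11>0, a4: 11>6.
Nothing dominates R: L at a2 (12>10); M at a1 (4>3).

M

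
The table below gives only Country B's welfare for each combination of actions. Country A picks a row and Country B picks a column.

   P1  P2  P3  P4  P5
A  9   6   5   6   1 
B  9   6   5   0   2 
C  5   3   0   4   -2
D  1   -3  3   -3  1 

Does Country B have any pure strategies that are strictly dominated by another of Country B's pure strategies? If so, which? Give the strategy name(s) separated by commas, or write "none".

P2, P4, P5

P1 is not dominated — it holds its own against P2 at A (9>6); P3 at A (9>5); P4 at A (9>6); P5 at A (9>1).
P1 strictly dominates P2 — A: 9>6, B: 9>6, C: 5>3, D: 1>-3.
Nothing dominates P3: P1 at D (3>1); P2 at D (3>-3); P4 at B (5>0); P5 at A (5>1).
P4 is strictly dominated by P1 (A: 9>6, B: 9>0, C: 5>4, D: 1>-3).
P5 is strictly dominated by P3 (A: 5>1, B: 5>2, C: 0>-2, D: 3>1).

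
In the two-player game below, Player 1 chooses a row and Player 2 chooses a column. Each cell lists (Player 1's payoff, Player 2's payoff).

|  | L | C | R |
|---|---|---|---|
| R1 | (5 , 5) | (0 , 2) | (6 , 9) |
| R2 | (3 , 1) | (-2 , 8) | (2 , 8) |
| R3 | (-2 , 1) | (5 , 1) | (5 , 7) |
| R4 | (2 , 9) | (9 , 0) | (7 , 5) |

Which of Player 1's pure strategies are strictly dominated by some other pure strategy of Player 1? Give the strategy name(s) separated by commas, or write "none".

Nothing dominates R1: R2 at L (5>3); R3 at L (5>-2); R4 at L (5>2).
R1 strictly dominates R2 — L: 5>3, C: 0>-2, R: 6>2.
R3: dominated, since R4 does at least as well everywhere (L: 2>-2, C: 9>5, R: 7>5).
R4: no other strategy beats it everywhere (R1 at C (9>0); R2 at C (9>-2); R3 at L (2>-2)).

R2, R3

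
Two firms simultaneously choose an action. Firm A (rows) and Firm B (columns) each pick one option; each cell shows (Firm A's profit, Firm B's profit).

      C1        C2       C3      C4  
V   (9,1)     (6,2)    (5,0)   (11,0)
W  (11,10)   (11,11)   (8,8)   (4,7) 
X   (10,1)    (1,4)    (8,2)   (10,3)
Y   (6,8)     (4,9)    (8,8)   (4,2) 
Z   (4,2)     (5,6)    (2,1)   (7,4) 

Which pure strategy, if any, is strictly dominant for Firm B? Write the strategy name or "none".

C2 vs C1: V: 2>1, W: 11>10, X: 4>1, Y: 9>8, Z: 6>2.
C2 vs C3: V: 2>0, W: 11>8, X: 4>2, Y: 9>8, Z: 6>1.
C2 vs C4: V: 2>0, W: 11>7, X: 4>3, Y: 9>2, Z: 6>4.
C2 strictly beats every other strategy against every opponent action, so it is strictly dominant.

C2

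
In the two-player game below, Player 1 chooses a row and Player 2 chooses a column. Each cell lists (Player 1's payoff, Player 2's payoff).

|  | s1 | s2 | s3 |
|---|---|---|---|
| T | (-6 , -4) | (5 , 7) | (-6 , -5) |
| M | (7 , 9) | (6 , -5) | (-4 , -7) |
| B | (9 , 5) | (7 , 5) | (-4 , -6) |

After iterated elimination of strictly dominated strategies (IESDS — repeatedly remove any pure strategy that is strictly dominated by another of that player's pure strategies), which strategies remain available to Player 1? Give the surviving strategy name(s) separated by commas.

For Player 1, M strictly dominates T on the remaining columns (s1: 7>-6, s2: 6>5, s3: -4>-6); eliminate T.
For Player 2, s1 strictly dominates s3 on the remaining rows (M: 9>-7, B: 5>-6); eliminate s3.
For Player 1, B strictly dominates M on the remaining columns (s1: 9>7, s2: 7>6); eliminate M.
Among the remaining strategies, none is strictly dominated by another pure strategy of the same player, so the elimination stops.
Surviving strategies — Player 1: {B}; Player 2: {s1, s2}.

B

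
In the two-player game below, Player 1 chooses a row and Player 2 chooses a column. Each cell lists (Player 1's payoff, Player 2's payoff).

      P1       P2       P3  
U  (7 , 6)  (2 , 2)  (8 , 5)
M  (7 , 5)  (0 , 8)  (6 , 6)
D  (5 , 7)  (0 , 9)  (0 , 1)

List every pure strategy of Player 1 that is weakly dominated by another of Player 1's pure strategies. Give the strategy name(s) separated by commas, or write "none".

M, D

U is not dominated — it holds its own against M at P2 (2>0); D at P1 (7>5).
M is weakly dominated by U (P1: 7=7, P2: 2>0, P3: 8>6).
D: dominated, since U does at least as well everywhere (P1: 7>5, P2: 2>0, P3: 8>0).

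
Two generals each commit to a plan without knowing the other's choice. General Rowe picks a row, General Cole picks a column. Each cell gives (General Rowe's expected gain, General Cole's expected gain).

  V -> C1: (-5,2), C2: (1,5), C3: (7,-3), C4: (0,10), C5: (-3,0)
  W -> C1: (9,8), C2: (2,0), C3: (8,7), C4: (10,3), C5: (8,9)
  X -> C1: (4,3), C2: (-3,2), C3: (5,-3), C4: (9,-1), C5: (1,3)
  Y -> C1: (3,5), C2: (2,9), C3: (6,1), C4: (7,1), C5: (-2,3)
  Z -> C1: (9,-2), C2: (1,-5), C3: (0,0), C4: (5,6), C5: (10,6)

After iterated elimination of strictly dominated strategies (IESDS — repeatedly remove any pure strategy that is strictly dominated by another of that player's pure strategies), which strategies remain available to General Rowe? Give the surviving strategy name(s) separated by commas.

W, Y, Z

Row V is eliminated: W beats it against every remaining column (C1: 9>-5, C2: 2>1, C3: 8>7, C4: 10>0, C5: 8>-3).
For General Rowe, W strictly dominates X on the remaining columns (C1: 9>4, C2: 2>-3, C3: 8>5, C4: 10>9, C5: 8>1); eliminate X.
For General Cole, C5 strictly dominates C3 on the remaining rows (W: 9>7, Y: 3>1, Z: 6>0); eliminate C3.
Among the remaining strategies, none is strictly dominated by another pure strategy of the same player, so the elimination stops.
Surviving strategies — General Rowe: {W, Y, Z}; General Cole: {C1, C2, C4, C5}.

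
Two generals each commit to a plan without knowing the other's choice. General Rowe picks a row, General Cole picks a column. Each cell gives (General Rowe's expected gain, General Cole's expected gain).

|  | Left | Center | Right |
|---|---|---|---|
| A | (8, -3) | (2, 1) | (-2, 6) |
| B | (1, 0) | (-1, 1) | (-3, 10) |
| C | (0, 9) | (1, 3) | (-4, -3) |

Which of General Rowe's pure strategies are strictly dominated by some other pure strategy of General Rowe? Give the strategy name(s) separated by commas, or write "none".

Nothing dominates A: B at Left (8>1); C at Left (8>0).
A strictly dominates B — Left: 8>1, Center: 2>-1, Right: -2>-3.
A strictly dominates C — Left: 8>0, Center: 2>1, Right: -2>-4.

B, C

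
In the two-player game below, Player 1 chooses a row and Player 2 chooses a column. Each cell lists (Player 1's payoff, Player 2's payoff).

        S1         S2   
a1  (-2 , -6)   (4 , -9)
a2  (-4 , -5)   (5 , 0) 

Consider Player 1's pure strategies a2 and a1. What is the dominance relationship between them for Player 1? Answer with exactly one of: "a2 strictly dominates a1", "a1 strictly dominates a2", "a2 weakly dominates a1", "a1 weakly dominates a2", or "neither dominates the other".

Compare a2 to a1 across every action of Player 2: S1: -4<-2, S2: 5>4.
a2 does better at S2 but worse at S1; neither strategy dominates the other.

neither dominates the other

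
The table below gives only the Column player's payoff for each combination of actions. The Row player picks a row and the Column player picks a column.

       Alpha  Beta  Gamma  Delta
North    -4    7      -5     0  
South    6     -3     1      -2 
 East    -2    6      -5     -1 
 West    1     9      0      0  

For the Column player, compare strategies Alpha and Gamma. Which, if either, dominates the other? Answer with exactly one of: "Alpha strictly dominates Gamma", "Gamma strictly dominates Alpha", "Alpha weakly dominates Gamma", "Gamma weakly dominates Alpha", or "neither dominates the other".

Compare Alpha to Gamma across each opponent action: North: -4>-5, South: 6>1, East: -2>-5, West: 1>0.
Every comparison favours Alpha, so Alpha strictly dominates Gamma.

Alpha strictly dominates Gamma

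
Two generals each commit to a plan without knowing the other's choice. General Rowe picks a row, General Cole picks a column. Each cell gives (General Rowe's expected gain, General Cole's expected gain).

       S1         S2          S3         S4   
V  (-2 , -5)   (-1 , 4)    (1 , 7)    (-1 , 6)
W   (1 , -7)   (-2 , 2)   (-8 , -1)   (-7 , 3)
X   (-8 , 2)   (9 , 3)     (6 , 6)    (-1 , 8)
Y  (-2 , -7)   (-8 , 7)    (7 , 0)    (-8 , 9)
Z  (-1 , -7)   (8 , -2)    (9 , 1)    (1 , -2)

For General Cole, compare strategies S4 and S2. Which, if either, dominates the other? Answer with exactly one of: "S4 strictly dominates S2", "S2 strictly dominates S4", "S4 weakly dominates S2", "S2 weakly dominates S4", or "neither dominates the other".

S4 weakly dominates S2

Compare S4 to S2 across each opponent action: V: 6>4, W: 3>2, X: 8>3, Y: 9>7, Z: -2=-2.
S4 is at least as good everywhere and strictly better somewhere (tied only at Z), so S4 weakly but not strictly dominates S2.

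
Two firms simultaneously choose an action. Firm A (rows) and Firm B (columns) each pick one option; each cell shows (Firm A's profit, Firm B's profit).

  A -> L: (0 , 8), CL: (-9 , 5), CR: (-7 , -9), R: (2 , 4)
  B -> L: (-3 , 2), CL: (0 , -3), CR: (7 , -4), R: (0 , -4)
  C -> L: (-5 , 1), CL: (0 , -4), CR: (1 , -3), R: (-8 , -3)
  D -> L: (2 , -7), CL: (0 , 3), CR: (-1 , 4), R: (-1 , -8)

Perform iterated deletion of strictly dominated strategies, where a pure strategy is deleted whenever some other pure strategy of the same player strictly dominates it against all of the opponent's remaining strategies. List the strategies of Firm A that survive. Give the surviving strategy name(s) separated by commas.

For Firm B, L strictly dominates R on the remaining rows (A: 8>4, B: 2>-4, C: 1>-3, D: -7>-8); eliminate R.
Row A is eliminated: D beats it against every remaining column (L: 2>0, CL: 0>-9, CR: -1>-7).
Among the remaining strategies, none is strictly dominated by another pure strategy of the same player, so the elimination stops.
Surviving strategies — Firm A: {B, C, D}; Firm B: {L, CL, CR}.

B, C, D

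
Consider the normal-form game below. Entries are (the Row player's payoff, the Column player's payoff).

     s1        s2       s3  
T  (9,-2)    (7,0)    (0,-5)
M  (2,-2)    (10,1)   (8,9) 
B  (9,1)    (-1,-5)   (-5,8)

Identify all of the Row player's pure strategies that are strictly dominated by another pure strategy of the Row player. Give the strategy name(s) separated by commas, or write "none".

none

T: no other strategy beats it everywhere (M at s1 (9>2); B at s1 (9=9)).
M is not dominated — it holds its own against T at s2 (10>7); B at s2 (10>-1).
B is not dominated — it holds its own against T at s1 (9=9); M at s1 (9>2).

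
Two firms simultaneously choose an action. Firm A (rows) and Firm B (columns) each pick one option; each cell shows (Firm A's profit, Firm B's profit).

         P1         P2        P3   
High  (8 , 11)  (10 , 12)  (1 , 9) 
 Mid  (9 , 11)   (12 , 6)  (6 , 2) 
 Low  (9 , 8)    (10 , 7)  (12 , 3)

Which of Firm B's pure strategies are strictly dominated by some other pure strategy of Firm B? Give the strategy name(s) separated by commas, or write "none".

P3

P1: no other strategy beats it everywhere (P2 at Mid (11>6); P3 at High (11>9)).
P2 is not dominated — it holds its own against P1 at High (12>11); P3 at High (12>9).
P3 is strictly dominated by P1 (High: 11>9, Mid: 11>2, Low: 8>3).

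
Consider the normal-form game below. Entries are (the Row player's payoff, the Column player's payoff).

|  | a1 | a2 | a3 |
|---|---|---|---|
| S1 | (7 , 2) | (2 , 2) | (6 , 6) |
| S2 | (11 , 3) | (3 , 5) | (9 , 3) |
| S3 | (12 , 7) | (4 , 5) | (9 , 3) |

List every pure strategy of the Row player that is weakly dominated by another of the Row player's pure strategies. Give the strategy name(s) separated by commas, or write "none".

S1 is weakly dominated by S2 (a1: 11>7, a2: 3>2, a3: 9>6).
S3 weakly dominates S2 — a1: 12>11, a2: 4>3, a3: 9=9.
S3 is not dominated — it holds its own against S1 at a1 (12>7); S2 at a1 (12>11).

S1, S2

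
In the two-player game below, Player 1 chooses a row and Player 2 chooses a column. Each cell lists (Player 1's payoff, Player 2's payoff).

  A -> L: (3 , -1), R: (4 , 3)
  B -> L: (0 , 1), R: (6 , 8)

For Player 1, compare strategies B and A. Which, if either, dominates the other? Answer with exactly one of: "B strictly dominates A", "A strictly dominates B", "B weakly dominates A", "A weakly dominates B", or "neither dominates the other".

B's payoffs vs A's, by Player 2's action — L: 0<3, R: 6>4.
B does better at R but worse at L; neither strategy dominates the other.

neither dominates the other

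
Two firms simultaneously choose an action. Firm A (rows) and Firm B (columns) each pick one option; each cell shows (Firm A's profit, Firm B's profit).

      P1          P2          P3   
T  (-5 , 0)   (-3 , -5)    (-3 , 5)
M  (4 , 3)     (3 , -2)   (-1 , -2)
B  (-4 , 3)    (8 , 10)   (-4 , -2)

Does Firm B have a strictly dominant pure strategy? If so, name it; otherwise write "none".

P1 fails to dominate P2 at B (3<10).
P2 fails to dominate P1 at T (-5<0).
P3 fails to dominate P1 at M (-2<3).
No single strategy dominates all the others.

none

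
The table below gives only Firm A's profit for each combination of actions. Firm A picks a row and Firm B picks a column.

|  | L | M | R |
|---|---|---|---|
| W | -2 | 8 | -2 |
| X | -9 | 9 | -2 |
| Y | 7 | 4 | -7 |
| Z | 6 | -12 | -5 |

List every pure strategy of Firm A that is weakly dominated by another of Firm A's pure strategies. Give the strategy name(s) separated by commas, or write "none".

none

W: no other strategy beats it everywhere (X at L (-2>-9); Y at M (8>4); Z at M (8>-12)).
Nothing dominates X: W at M (9>8); Y at M (9>4); Z at M (9>-12).
Y is not dominated — it holds its own against W at L (7>-2); X at L (7>-9); Z at L (7>6).
Z is not dominated — it holds its own against W at L (6>-2); X at L (6>-9); Y at R (-5>-7).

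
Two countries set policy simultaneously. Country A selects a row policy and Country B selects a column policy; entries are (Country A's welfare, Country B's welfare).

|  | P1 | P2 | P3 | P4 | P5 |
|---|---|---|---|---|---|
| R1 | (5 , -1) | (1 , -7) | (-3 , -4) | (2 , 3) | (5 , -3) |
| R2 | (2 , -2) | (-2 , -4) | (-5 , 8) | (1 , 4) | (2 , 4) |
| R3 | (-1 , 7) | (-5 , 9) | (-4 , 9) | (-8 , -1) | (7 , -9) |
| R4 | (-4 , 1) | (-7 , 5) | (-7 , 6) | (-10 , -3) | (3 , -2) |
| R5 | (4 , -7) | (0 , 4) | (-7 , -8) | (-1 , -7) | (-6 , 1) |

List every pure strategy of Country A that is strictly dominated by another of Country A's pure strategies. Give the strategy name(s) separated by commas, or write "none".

R2, R4, R5

R1: no other strategy beats it everywhere (R2 at P1 (5>2); R3 at P1 (5>-1); R4 at P1 (5>-4); R5 at P1 (5>4)).
R2: dominated, since R1 does at least as well everywhere (P1: 5>2, P2: 1>-2, P3: -3>-5, P4: 2>1, P5: 5>2).
R3 is not dominated — it holds its own against R1 at P5 (7>5); R2 at P3 (-4>-5); R4 at P1 (-1>-4); R5 at P3 (-4>-7).
R4: dominated, since R1 does at least as well everywhere (P1: 5>-4, P2: 1>-7, P3: -3>-7, P4: 2>-10, P5: 5>3).
R5 is strictly dominated by R1 (P1: 5>4, P2: 1>0, P3: -3>-7, P4: 2>-1, P5: 5>-6).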